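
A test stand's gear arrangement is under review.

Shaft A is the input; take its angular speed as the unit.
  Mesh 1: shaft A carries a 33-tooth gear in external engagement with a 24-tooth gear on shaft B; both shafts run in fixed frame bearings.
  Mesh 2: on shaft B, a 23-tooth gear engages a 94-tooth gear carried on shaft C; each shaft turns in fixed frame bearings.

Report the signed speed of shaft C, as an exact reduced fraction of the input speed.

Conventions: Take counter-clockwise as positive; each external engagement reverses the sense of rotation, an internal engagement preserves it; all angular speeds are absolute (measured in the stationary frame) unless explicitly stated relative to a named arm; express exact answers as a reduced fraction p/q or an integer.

253/752

2-mesh fixed-axis compound train (all bearings frame-fixed)
mesh 1 [33T→24T]: |ω|/ω_in = 1×33/24 = 11/8, sense flips to −
mesh 2 [23T→94T]: |ω|/ω_in = (11/8)×23/94 = 253/752, sense flips to +
signed output speed (× input speed) = 253/752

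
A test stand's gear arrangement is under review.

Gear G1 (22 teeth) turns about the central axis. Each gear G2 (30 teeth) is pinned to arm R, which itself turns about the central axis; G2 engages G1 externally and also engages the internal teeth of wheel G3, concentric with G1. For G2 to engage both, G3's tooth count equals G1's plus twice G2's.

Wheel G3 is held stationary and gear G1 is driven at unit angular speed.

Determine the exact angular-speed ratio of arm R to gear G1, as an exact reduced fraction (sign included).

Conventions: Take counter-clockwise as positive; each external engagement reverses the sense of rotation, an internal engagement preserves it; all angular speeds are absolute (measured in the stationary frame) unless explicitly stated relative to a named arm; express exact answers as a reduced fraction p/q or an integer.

planetary set (22T centre, 30T on arm, 82T internal) — Willis relation
ring teeth: 22 + 2·30 = 82
22(ω_sun−ω_arm) = −82(ω_ring−ω_arm),  ω_ring = 0, ω_sun = 1
22(1−ω_arm) = −82(0−ω_arm)  ⇒  104·ω_arm = 22  ⇒  ω_arm = 11/52
ω_out/ω_in = 11/52

11/52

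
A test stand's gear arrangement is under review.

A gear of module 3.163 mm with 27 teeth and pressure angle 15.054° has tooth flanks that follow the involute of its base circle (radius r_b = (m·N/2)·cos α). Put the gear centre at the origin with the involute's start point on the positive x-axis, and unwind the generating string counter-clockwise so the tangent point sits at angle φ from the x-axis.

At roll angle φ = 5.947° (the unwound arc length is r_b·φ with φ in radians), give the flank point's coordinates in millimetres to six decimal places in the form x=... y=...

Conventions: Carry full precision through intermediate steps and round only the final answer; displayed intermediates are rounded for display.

single-mesh involute tooth geometry (27T wheel at module 3.163)
pitch radius r_p = m·N/2 = 3.163·27/2 = 42.700500
base radius r_b = r_p·cos α = 42.700500·cos 15.054° = 41.235081
roll angle φ = 5.947° = 0.10379473 rad
x = r_b·(cos φ + φ·sin φ) = 41.456603
y = r_b·(sin φ − φ·cos φ) = 0.015353

x=41.456603 y=0.015353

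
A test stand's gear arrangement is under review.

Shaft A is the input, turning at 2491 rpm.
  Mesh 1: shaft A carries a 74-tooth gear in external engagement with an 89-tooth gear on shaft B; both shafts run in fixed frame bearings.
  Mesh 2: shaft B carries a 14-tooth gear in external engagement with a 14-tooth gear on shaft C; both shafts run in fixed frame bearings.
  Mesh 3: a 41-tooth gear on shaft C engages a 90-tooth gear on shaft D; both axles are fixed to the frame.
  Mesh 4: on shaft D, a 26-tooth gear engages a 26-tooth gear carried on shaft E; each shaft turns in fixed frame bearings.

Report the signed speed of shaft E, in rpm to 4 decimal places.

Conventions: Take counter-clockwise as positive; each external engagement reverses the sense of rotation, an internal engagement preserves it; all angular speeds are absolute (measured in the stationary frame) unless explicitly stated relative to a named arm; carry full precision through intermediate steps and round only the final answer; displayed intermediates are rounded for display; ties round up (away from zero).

+943.5323 rpm

4-mesh fixed-axis compound train (all bearings frame-fixed)
mesh 1 [74T→89T]: ω = 2491.0000×74/89 = 2071.1685 rpm, sense flips to −
mesh 2 [14T→14T]: ω = 2071.1685×14/14 = 2071.1685 rpm, sense flips to +
mesh 3 [41T→90T]: ω = 2071.1685×41/90 = 943.5323 rpm, sense flips to −
mesh 4 [26T→26T]: ω = 943.5323×26/26 = 943.5323 rpm, sense flips to +
signed output speed = +943.5323 rpm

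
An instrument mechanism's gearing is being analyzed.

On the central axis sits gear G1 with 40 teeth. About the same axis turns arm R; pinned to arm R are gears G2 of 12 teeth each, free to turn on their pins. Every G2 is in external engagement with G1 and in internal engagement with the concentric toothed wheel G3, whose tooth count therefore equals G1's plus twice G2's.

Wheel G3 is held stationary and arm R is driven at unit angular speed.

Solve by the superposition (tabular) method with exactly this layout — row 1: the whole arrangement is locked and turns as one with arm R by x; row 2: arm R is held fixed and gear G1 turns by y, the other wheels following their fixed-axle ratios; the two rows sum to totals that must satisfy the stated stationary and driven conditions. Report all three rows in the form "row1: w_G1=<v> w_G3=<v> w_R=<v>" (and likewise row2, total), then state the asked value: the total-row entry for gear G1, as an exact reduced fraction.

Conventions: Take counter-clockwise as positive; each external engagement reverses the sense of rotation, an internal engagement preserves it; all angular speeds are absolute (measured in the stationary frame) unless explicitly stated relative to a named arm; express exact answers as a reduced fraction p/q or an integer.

recognized (axles ride arm R): planetary set, 40/12/64 teeth
superposition row 1 [locked train]: every member turns x
superposition row 2 [arm held]: sun y, ring −(40/64)·y, arm 0
boundary: total ω_ring = x − (40/64)·y = 0 and total ω_arm = x = 1  ⇒  y = 8/5, x = 1
row 2 ring = −(40/64)·8/5 = -1
totals (row 1 + row 2): sun 1 + 8/5 = 13/5, ring 1 + (-1) = 0, arm 1 + 0 = 1
asked cell (total, sun) = 13/5

row1: w_G1=1 w_G3=1 w_R=1
row2: w_G1=8/5 w_G3=-1 w_R=0
total: w_G1=13/5 w_G3=0 w_R=1
asked value: 13/5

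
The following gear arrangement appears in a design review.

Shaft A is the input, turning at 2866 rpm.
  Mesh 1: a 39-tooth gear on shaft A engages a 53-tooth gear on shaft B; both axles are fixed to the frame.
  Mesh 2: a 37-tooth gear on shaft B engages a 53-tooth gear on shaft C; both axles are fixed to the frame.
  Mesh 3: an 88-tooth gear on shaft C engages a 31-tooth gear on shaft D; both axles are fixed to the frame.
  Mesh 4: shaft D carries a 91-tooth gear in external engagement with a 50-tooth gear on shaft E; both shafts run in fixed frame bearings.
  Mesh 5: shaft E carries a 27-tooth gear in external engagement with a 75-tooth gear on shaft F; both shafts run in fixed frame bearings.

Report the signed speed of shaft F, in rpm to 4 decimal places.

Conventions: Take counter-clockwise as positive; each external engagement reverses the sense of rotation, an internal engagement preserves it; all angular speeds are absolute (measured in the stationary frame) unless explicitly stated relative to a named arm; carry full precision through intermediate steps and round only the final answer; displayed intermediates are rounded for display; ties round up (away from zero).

recognized (6 fixed axles, 5 meshes): fixed-axis compound train
mesh 1 [39T→53T]: ω = 2866.0000×39/53 = 2108.9434 rpm, sense flips to −
mesh 2 [37T→53T]: ω = 2108.9434×37/53 = 1472.2812 rpm, sense flips to +
mesh 3 [88T→31T]: ω = 1472.2812×88/31 = 4179.3790 rpm, sense flips to −
mesh 4 [91T→50T]: ω = 4179.3790×91/50 = 7606.4698 rpm, sense flips to +
mesh 5 [27T→75T]: ω = 7606.4698×27/75 = 2738.3291 rpm, sense flips to −
signed output speed = -2738.3291 rpm

-2738.3291 rpm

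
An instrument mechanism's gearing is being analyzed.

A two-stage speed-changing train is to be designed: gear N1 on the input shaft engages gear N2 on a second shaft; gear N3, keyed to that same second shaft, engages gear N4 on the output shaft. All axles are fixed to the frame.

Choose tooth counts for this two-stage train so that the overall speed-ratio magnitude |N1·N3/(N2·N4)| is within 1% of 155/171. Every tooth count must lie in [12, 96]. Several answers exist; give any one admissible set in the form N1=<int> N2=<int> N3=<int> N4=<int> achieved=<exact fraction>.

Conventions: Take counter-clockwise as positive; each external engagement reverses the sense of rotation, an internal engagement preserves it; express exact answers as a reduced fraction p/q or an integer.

N1=15 N2=19 N3=31 N4=27 achieved=155/171

design class (target 155/171): fixed-axis compound train
target = 155/171 in lowest terms: an exact hit needs N1·N3 = k·155 and N2·N4 = k·171 for one integer k, every count in [12, 96]; additionally prefer no 1:1 stage (N1 ≠ N2, N3 ≠ N4)
k = 1…2: no 1:1-free in-range split of k·155 and k·171 into factor pairs; take k = 3
k = 3: N1·N3 = 465 = 15·31, N2·N4 = 513 = 19·27
achieved = 15·31/(19·27) = 155/171; |achieved − target| = 0 ≤ 31/3420 ✓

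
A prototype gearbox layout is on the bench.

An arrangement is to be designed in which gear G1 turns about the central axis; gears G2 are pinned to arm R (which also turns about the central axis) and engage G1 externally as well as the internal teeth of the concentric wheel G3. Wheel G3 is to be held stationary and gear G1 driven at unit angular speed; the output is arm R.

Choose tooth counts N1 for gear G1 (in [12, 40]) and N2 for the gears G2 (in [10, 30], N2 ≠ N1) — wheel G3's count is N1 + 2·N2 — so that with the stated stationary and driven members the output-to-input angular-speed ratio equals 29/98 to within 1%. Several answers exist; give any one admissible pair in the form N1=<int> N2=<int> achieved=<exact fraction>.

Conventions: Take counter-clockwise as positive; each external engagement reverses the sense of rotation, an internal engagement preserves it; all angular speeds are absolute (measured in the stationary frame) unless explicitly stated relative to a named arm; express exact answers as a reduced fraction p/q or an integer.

N1=29 N2=20 achieved=29/98

topology: planetary set — design target 29/98, arm = carrier (Willis)
Willis with ω_ring = 0: ω_arm/ω_sun = N1/(N1+N3); set equal to 29/98  ⇒  N3/N1 = 1/(29/98) − 1 = 69/29
N3 = N1 + 2·N2  ⇒  N2/N1 = (N3/N1 − 1)/2 = (69/29 − 1)/2 = 20/29
smallest multiple with N1 ≥ 12 and N2 ≥ 10: k = 1  ⇒  N1 = 1·29 = 29, N2 = 1·20 = 20 (N1 ≤ 40, N2 ≤ 30, N2 ≠ N1 ✓), N3 = 29 + 2·20 = 69
check: N1/(N1+N3) with N1 = 29, N3 = 69 gives 29/98; |achieved − target| = 0 ≤ 29/9800 ✓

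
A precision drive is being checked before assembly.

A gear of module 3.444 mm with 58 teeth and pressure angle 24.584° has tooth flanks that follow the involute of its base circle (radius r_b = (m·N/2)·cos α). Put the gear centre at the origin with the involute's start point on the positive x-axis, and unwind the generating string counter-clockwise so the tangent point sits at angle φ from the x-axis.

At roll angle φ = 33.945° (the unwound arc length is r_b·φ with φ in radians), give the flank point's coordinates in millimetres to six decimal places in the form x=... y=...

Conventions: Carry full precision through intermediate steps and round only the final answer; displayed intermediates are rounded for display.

x=105.390152 y=6.077300

single-mesh involute tooth geometry (58T wheel at module 3.444)
pitch radius r_p = m·N/2 = 3.444·58/2 = 99.876000
base radius r_b = r_p·cos α = 99.876000·cos 24.584° = 90.822472
roll angle φ = 33.945° = 0.59245201 rad
x = r_b·(cos φ + φ·sin φ) = 105.390152
y = r_b·(sin φ − φ·cos φ) = 6.077300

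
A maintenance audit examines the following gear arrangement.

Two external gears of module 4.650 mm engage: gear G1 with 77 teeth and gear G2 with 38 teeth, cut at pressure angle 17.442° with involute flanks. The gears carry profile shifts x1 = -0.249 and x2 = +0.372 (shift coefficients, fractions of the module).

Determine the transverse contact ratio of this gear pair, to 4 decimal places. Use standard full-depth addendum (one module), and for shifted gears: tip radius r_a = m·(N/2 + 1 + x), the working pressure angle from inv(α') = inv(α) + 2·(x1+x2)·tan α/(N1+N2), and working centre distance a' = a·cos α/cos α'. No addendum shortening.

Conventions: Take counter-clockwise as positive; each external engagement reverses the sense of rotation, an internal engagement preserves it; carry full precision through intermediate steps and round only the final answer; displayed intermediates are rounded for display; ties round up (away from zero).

topology: single-mesh involute geometry — m = 4.650, 77T/38T pair
base radii: r_b1 = 170.793585, r_b2 = 84.287743
tip radii: r_a1 = 182.517150, r_a2 = 94.729800
inv(α') = inv(17.442°) + 2·(-0.249+0.372)·tan α/(77+38) = 0.01043797  ⇒  α' = 17.82315°
a' = a·cos α / cos α' = 267.3750·cos 17.442°/cos 17.82315° = 267.940938
action lengths: √(r_a1²−r_b1²) = 64.358848, √(r_a2²−r_b2²) = 43.235533
base pitch p_b = π·m·cos α = 13.936724
CR = (64.358848 + 43.235533 − 267.940938·sin 17.82315°)/13.936724 = 1.835656
contact ratio ≈ 1.8357

1.8357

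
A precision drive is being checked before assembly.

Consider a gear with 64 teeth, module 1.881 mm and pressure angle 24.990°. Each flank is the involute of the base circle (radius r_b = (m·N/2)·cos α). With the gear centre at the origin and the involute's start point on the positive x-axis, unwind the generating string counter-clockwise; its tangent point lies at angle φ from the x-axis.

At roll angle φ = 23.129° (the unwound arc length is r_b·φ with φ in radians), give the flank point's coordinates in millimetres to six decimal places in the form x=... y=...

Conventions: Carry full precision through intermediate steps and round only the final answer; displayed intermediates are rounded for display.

class = single-mesh tooth geometry [base-circle involute, m = 1.881, 64T]
pitch radius r_p = m·N/2 = 1.881·64/2 = 60.192000
base radius r_b = r_p·cos α = 60.192000·cos 24.990° = 54.556917
roll angle φ = 23.129° = 0.40367720 rad
x = r_b·(cos φ + φ·sin φ) = 58.822628
y = r_b·(sin φ − φ·cos φ) = 1.176895

x=58.822628 y=1.176895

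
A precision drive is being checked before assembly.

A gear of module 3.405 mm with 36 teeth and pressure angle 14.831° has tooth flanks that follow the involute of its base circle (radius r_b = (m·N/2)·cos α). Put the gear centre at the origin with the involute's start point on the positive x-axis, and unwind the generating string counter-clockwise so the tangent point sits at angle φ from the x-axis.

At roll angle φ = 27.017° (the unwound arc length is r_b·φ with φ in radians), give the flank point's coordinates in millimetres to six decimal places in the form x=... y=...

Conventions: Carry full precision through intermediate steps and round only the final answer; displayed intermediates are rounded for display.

x=65.473274 y=2.024928

recognized (one wheel, involute flank): single-mesh tooth geometry, m = 3.405, N = 36
pitch radius r_p = m·N/2 = 3.405·36/2 = 61.290000
base radius r_b = r_p·cos α = 61.290000·cos 14.831° = 59.248126
roll angle φ = 27.017° = 0.47153560 rad
x = r_b·(cos φ + φ·sin φ) = 65.473274
y = r_b·(sin φ − φ·cos φ) = 2.024928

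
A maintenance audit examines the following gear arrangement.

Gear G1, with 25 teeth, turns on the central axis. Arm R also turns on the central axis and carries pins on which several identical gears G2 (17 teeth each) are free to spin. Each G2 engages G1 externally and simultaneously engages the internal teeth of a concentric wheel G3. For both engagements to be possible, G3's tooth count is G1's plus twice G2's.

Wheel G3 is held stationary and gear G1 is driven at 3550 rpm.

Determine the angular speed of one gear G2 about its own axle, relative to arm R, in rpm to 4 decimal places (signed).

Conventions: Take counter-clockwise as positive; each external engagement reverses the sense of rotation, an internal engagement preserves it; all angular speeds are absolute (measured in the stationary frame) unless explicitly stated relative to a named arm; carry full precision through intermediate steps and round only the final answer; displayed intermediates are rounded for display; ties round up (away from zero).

class = planetary set [G3 = 25+2·17 = 59; Willis about the carrier]
normalise by the input: solve with ω_sun = 1, then scale by 3550 rpm
ring teeth: 25 + 2·17 = 59
25(ω_sun−ω_arm) = −59(ω_ring−ω_arm),  ω_ring = 0, ω_sun = 1
25(1−ω_arm) = −59(0−ω_arm)  ⇒  84·ω_arm = 25  ⇒  ω_arm = 25/84
sun–planet mesh: 25·(1−25/84) = −17·(ω_p−ω_arm)  ⇒  ω_p−ω_arm = -1475/1428
scale: ω_p−ω_arm = -1475/1428 × 3550 rpm = -3666.8417 rpm

-3666.8417 rpm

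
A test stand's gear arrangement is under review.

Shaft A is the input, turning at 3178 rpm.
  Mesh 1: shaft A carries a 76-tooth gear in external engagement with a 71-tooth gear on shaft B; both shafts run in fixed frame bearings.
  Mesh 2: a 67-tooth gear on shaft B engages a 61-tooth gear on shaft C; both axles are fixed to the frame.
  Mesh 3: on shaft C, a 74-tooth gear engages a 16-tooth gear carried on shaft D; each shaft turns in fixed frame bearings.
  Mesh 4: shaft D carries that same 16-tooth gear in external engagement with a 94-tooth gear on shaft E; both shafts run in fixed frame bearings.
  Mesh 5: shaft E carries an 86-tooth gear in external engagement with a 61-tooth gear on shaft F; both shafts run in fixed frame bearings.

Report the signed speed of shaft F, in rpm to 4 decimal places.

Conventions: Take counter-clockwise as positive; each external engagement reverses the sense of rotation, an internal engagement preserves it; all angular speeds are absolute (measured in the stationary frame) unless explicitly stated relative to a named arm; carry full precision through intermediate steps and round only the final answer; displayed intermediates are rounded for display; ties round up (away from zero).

class = fixed-axis compound train [5 meshes; 5 ratios multiply, 5 sense flips]
mesh 1 [76T→71T]: ω = 3178.0000×76/71 = 3401.8028 rpm, sense flips to −
mesh 2 [67T→61T]: ω = 3401.8028×67/61 = 3736.4064 rpm, sense flips to +
mesh 3 [74T→16T]: ω = 3736.4064×74/16 = 17280.8795 rpm, sense flips to −
mesh 4 [16T→94T]: ω = 17280.8795×16/94 = 2941.4263 rpm, sense flips to +
mesh 5 [86T→61T]: ω = 2941.4263×86/61 = 4146.9289 rpm, sense flips to −
signed output speed = -4146.9289 rpm

-4146.9289 rpm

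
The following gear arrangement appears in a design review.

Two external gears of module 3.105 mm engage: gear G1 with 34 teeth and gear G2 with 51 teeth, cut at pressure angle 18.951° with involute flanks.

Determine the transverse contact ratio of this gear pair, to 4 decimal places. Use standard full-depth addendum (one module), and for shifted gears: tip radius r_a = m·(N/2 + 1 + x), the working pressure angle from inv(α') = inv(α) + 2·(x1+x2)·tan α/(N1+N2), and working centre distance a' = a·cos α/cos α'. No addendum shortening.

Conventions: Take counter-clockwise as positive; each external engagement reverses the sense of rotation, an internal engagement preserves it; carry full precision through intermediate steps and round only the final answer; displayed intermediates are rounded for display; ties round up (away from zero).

topology: single-mesh involute geometry — m = 3.105, 34T/51T pair
base radii: r_b1 = 49.923877, r_b2 = 74.885815
tip radii: r_a1 = 55.890000, r_a2 = 82.282500
no profile shift: α' = α, a' = a
action lengths: √(r_a1²−r_b1²) = 25.125657, √(r_a2²−r_b2²) = 34.095814
base pitch p_b = π·m·cos α = 9.225911
CR = (25.125657 + 34.095814 − 131.962500·sin 18.95100°)/9.225911 = 1.773853
contact ratio ≈ 1.7739

1.7739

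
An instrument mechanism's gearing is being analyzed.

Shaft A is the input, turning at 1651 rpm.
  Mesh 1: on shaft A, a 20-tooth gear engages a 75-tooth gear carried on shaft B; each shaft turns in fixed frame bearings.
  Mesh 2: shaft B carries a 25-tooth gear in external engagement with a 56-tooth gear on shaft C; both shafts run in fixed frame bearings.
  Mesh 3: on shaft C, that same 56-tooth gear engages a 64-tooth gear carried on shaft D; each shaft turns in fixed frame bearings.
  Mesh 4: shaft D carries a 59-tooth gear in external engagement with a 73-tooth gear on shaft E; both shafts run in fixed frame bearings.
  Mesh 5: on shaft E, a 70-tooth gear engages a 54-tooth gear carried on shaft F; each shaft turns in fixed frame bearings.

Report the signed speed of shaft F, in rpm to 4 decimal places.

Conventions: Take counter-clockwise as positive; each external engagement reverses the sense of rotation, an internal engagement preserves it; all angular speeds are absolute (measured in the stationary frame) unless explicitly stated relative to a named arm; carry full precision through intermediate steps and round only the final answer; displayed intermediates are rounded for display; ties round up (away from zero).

-180.1811 rpm

5-mesh fixed-axis compound train (all bearings frame-fixed)
mesh 1 [20T→75T]: ω = 1651.0000×20/75 = 440.2667 rpm, sense flips to −
mesh 2 [25T→56T]: ω = 440.2667×25/56 = 196.5476 rpm, sense flips to +
mesh 3 [56T→64T]: ω = 196.5476×56/64 = 171.9792 rpm, sense flips to −
mesh 4 [59T→73T]: ω = 171.9792×59/73 = 138.9969 rpm, sense flips to +
mesh 5 [70T→54T]: ω = 138.9969×70/54 = 180.1811 rpm, sense flips to −
signed output speed = -180.1811 rpm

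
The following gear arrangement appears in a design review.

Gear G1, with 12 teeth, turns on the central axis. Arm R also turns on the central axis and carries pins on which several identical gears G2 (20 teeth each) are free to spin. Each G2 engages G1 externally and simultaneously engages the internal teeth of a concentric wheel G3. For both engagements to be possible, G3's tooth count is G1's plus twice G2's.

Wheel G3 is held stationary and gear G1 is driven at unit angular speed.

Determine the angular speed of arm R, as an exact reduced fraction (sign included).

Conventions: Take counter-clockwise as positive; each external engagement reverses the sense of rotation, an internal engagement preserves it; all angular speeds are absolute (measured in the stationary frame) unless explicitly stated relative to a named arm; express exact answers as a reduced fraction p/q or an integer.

3/16

planetary set (12T centre, 20T on arm, 52T internal) — Willis relation
ring teeth: 12 + 2·20 = 52
12(ω_sun−ω_arm) = −52(ω_ring−ω_arm),  ω_ring = 0, ω_sun = 1
12(1−ω_arm) = −52(0−ω_arm)  ⇒  64·ω_arm = 12  ⇒  ω_arm = 3/16
exact speed ratio = 3/16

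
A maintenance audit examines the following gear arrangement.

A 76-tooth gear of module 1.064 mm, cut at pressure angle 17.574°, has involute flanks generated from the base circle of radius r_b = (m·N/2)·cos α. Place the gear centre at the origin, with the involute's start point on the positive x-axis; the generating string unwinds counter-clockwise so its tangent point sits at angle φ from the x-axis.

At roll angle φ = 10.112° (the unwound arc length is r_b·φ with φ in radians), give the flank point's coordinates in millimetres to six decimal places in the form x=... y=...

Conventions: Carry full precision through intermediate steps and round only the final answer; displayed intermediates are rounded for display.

single-mesh involute tooth geometry (76T wheel at module 1.064)
pitch radius r_p = m·N/2 = 1.064·76/2 = 40.432000
base radius r_b = r_p·cos α = 40.432000·cos 17.574° = 38.544949
roll angle φ = 10.112° = 0.17648769 rad
x = r_b·(cos φ + φ·sin φ) = 39.140580
y = r_b·(sin φ − φ·cos φ) = 0.070410

x=39.140580 y=0.070410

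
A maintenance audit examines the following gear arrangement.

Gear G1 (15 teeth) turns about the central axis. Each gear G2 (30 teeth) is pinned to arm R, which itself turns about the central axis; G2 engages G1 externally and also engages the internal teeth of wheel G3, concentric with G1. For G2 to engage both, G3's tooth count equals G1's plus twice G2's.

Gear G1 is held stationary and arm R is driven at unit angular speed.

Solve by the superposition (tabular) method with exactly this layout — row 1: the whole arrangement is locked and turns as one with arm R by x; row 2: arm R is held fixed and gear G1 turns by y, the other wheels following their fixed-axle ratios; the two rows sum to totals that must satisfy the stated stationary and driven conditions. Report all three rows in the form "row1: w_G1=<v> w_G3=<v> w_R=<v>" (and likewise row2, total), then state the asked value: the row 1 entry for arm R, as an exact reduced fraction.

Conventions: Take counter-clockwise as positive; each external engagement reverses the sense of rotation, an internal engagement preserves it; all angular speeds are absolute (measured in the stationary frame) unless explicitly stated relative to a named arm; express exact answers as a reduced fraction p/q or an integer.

row1: w_G1=1 w_G3=1 w_R=1
row2: w_G1=-1 w_G3=1/5 w_R=0
total: w_G1=0 w_G3=6/5 w_R=1
asked value: 1

topology: planetary set — G1 15T / G2 30T / G3 75T, arm = carrier (Willis)
superposition row 1 [locked train]: every member turns x
superposition row 2 [arm held]: sun y, ring −(15/75)·y, arm 0
boundary: total ω_sun = x + y = 0 and total ω_arm = x = 1  ⇒  y = -1, x = 1
row 2 ring = −(15/75)·(-1) = 1/5
totals (row 1 + row 2): sun 1 + (-1) = 0, ring 1 + 1/5 = 6/5, arm 1 + 0 = 1
asked cell (row1, arm) = 1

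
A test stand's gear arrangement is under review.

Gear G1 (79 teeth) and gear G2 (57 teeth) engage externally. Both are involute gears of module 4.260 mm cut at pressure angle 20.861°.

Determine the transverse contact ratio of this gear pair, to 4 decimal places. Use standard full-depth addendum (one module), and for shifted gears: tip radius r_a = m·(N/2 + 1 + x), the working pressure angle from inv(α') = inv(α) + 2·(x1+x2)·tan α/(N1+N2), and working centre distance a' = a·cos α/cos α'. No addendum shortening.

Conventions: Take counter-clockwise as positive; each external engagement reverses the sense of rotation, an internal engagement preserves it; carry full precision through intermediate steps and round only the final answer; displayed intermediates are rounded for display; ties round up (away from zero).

1.7518

topology: single-mesh involute geometry — m = 4.260, 79T/57T pair
base radii: r_b1 = 157.239410, r_b2 = 113.451220
tip radii: r_a1 = 172.530000, r_a2 = 125.670000
no profile shift: α' = α, a' = a
action lengths: √(r_a1²−r_b1²) = 71.009638, √(r_a2²−r_b2²) = 54.053395
base pitch p_b = π·m·cos α = 12.505878
CR = (71.009638 + 54.053395 − 289.680000·sin 20.86100°)/12.505878 = 1.751768
contact ratio ≈ 1.7518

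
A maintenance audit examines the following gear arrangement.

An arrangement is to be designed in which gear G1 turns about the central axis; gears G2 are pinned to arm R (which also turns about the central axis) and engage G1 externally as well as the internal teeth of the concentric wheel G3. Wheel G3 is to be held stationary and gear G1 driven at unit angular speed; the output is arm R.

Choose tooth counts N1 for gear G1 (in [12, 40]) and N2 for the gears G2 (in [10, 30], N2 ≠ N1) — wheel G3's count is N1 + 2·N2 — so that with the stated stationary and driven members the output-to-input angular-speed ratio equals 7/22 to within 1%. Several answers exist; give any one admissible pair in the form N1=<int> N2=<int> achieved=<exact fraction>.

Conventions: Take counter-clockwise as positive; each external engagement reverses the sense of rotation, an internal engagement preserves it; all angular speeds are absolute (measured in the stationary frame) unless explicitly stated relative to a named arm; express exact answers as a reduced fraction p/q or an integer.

N1=21 N2=12 achieved=7/22

topology: planetary set — design target 7/22, arm = carrier (Willis)
Willis with ω_ring = 0: ω_arm/ω_sun = N1/(N1+N3); set equal to 7/22  ⇒  N3/N1 = 1/(7/22) − 1 = 15/7
N3 = N1 + 2·N2  ⇒  N2/N1 = (N3/N1 − 1)/2 = (15/7 − 1)/2 = 4/7
smallest multiple with N1 ≥ 12 and N2 ≥ 10: k = 3  ⇒  N1 = 3·7 = 21, N2 = 3·4 = 12 (N1 ≤ 40, N2 ≤ 30, N2 ≠ N1 ✓), N3 = 21 + 2·12 = 45
check: N1/(N1+N3) with N1 = 21, N3 = 45 gives 7/22; |achieved − target| = 0 ≤ 7/2200 ✓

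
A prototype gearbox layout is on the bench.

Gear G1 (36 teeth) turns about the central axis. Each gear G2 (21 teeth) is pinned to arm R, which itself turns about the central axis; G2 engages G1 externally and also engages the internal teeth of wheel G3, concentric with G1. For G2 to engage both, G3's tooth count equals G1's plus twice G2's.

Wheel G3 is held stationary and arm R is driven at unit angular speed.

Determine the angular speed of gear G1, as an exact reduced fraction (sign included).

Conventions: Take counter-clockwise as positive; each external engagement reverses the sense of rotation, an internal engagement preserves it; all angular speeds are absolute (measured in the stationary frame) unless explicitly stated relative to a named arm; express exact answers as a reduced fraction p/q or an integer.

topology: planetary set — G1 36T / G2 21T / G3 78T, arm = carrier (Willis)
ring teeth: 36 + 2·21 = 78
36(ω_sun−ω_arm) = −78(ω_ring−ω_arm),  ω_ring = 0, ω_arm = 1
ω_sun = 1 − (78/36)(0−1) = 19/6
exact speed ratio = 19/6

19/6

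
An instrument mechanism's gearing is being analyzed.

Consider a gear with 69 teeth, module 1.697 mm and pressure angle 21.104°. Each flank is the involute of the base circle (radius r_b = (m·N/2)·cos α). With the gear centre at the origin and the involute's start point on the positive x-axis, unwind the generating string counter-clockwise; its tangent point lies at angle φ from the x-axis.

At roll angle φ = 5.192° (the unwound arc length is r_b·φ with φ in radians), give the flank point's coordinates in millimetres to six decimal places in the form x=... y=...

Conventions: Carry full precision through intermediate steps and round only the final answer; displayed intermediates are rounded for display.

single-mesh involute tooth geometry (69T wheel at module 1.697)
pitch radius r_p = m·N/2 = 1.697·69/2 = 58.546500
base radius r_b = r_p·cos α = 58.546500·cos 21.104° = 54.619693
roll angle φ = 5.192° = 0.09061749 rad
x = r_b·(cos φ + φ·sin φ) = 54.843488
y = r_b·(sin φ − φ·cos φ) = 0.013537

x=54.843488 y=0.013537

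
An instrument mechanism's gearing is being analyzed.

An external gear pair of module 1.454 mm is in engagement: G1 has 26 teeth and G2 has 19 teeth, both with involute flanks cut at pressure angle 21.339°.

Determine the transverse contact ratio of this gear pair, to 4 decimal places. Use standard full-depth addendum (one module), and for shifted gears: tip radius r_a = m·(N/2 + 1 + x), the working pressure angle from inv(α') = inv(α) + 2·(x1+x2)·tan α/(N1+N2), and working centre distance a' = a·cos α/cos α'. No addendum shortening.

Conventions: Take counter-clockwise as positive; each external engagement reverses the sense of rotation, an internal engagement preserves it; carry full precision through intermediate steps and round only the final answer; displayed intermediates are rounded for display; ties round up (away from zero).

1.5351

class = single-mesh tooth geometry [involute pair 26T × 19T, m = 1.454]
base radii: r_b1 = 17.606150, r_b2 = 12.866033
tip radii: r_a1 = 20.356000, r_a2 = 15.267000
no profile shift: α' = α, a' = a
action lengths: √(r_a1²−r_b1²) = 10.217153, √(r_a2²−r_b2²) = 8.218667
base pitch p_b = π·m·cos α = 4.254719
CR = (10.217153 + 8.218667 − 32.715000·sin 21.33900°)/4.254719 = 1.535075
contact ratio ≈ 1.5351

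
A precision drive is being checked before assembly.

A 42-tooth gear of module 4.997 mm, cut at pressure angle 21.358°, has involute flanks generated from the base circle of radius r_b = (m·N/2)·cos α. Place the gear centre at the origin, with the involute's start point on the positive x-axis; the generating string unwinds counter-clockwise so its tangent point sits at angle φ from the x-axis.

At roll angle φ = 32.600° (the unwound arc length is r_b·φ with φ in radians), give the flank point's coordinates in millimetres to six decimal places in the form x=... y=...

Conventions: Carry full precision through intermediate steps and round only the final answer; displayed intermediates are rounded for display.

recognized (one wheel, involute flank): single-mesh tooth geometry, m = 4.997, N = 42
pitch radius r_p = m·N/2 = 4.997·42/2 = 104.937000
base radius r_b = r_p·cos α = 104.937000·cos 21.358° = 97.730245
roll angle φ = 32.600° = 0.56897734 rad
x = r_b·(cos φ + φ·sin φ) = 112.292126
y = r_b·(sin φ − φ·cos φ) = 5.808545

x=112.292126 y=5.808545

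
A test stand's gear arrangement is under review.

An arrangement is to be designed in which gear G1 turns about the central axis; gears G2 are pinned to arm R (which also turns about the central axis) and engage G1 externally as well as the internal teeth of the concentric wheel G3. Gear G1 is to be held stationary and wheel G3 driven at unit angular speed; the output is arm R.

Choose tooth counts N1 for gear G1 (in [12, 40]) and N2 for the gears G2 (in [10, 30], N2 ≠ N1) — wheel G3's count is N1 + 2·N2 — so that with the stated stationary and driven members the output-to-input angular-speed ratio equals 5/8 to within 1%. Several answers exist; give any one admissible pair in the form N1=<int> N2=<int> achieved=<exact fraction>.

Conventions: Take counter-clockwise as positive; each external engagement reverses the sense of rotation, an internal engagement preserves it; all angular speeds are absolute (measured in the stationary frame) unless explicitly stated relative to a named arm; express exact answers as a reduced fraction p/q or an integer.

N1=30 N2=10 achieved=5/8

design class (target 5/8): planetary set
Willis with ω_sun = 0: ω_arm/ω_ring = N3/(N1+N3); set equal to 5/8  ⇒  N3/N1 = (5/8)/(1 − 5/8) = 5/3
N3 = N1 + 2·N2  ⇒  N2/N1 = (N3/N1 − 1)/2 = (5/3 − 1)/2 = 1/3
smallest multiple with N1 ≥ 12 and N2 ≥ 10: k = 10  ⇒  N1 = 10·3 = 30, N2 = 10·1 = 10 (N1 ≤ 40, N2 ≤ 30, N2 ≠ N1 ✓), N3 = 30 + 2·10 = 50
check: N3/(N1+N3) with N1 = 30, N3 = 50 gives 5/8; |achieved − target| = 0 ≤ 1/160 ✓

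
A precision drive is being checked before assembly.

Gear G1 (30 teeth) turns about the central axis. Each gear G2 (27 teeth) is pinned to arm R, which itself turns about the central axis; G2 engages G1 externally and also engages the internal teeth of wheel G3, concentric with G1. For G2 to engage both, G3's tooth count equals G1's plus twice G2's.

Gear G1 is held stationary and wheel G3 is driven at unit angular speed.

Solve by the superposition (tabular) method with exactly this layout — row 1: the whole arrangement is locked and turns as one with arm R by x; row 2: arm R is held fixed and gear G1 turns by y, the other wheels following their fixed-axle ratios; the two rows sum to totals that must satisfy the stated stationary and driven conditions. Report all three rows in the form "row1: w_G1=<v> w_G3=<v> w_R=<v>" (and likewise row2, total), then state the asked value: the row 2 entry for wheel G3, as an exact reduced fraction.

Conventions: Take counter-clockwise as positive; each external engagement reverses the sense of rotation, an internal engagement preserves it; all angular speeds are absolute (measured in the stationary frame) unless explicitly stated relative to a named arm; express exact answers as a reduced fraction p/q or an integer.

row1: w_G1=14/19 w_G3=14/19 w_R=14/19
row2: w_G1=-14/19 w_G3=5/19 w_R=0
total: w_G1=0 w_G3=1 w_R=14/19
asked value: 5/19

class = planetary set [G3 = 30+2·27 = 84; Willis about the carrier]
superposition row 1 [locked train]: every member turns x
row 2 (arm held, sun turns y): ω_ring = −(30/84)·y, ω_arm = 0
boundary: total ω_sun = x + y = 0 and total ω_ring = x − (30/84)·y = 1  ⇒  y = -14/19, x = 14/19
row 2 ring = −(30/84)·(-14/19) = 5/19
totals (row 1 + row 2): sun 14/19 + (-14/19) = 0, ring 14/19 + 5/19 = 1, arm 14/19 + 0 = 14/19
asked cell (row2, ring) = 5/19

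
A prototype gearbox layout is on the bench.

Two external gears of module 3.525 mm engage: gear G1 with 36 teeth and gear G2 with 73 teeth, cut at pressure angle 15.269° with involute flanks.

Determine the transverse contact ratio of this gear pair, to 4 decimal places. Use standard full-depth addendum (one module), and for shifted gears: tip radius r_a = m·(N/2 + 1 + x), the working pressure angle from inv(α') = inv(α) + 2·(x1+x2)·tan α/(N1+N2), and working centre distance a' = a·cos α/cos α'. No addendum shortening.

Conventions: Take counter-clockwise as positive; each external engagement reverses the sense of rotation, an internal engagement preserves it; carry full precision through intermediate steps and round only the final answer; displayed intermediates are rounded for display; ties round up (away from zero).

topology: single-mesh involute geometry — m = 3.525, 36T/73T pair
base radii: r_b1 = 61.210218, r_b2 = 124.120720
tip radii: r_a1 = 66.975000, r_a2 = 132.187500
no profile shift: α' = α, a' = a
action lengths: √(r_a1²−r_b1²) = 27.183816, √(r_a2²−r_b2²) = 45.470673
base pitch p_b = π·m·cos α = 10.683198
CR = (27.183816 + 45.470673 − 192.112500·sin 15.26900°)/10.683198 = 2.065060
contact ratio ≈ 2.0651

2.0651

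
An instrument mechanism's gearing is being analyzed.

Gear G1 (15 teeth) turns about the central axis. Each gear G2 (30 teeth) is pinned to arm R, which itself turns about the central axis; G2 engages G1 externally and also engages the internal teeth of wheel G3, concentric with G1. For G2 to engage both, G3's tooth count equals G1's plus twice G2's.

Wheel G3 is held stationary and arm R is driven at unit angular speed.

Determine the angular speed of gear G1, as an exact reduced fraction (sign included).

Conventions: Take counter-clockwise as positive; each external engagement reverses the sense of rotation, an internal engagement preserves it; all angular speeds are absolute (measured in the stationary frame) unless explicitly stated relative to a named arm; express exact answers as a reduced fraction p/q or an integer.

recognized (axles ride arm R): planetary set, 15/30/75 teeth
ring teeth: 15 + 2·30 = 75
15(ω_sun−ω_arm) = −75(ω_ring−ω_arm),  ω_ring = 0, ω_arm = 1
ω_sun = 1 − (75/15)(0−1) = 6
exact speed ratio = 6

6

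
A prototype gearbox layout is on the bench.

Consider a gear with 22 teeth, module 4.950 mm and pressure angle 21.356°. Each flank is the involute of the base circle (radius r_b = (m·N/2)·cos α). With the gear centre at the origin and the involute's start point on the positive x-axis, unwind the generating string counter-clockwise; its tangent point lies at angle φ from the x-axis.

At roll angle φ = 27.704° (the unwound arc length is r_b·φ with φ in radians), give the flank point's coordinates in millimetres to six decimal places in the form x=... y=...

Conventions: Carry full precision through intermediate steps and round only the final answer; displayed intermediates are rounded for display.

x=56.297291 y=1.866614

class = single-mesh tooth geometry [base-circle involute, m = 4.950, 22T]
pitch radius r_p = m·N/2 = 4.950·22/2 = 54.450000
base radius r_b = r_p·cos α = 54.450000·cos 21.356° = 50.711231
roll angle φ = 27.704° = 0.48352602 rad
x = r_b·(cos φ + φ·sin φ) = 56.297291
y = r_b·(sin φ − φ·cos φ) = 1.866614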